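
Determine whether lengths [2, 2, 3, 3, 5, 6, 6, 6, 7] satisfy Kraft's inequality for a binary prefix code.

Kraft inequality: Σ 2^(-l_i) ≤ 1 for prefix-free code
Calculating: 2^(-2) + 2^(-2) + 2^(-3) + 2^(-3) + 2^(-5) + 2^(-6) + 2^(-6) + 2^(-6) + 2^(-7)
= 0.25 + 0.25 + 0.125 + 0.125 + 0.03125 + 0.015625 + 0.015625 + 0.015625 + 0.0078125
= 0.8359
Since 0.8359 ≤ 1, prefix-free code exists


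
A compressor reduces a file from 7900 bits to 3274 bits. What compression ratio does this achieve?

Compression ratio = Original / Compressed
= 7900 / 3274 = 2.41:1


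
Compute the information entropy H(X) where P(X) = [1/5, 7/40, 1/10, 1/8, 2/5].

H(X) = -Σ p(x) log₂ p(x)
  -1/5 × log₂(1/5) = 0.4644
  -7/40 × log₂(7/40) = 0.4401
  -1/10 × log₂(1/10) = 0.3322
  -1/8 × log₂(1/8) = 0.3750
  -2/5 × log₂(2/5) = 0.5288
H(X) = 2.1404 bits


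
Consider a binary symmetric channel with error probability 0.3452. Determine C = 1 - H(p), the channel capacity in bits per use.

For BSC with error probability p:
C = 1 - H(p) where H(p) is binary entropy
H(0.3452) = -0.3452 × log₂(0.3452) - 0.6548 × log₂(0.6548)
H(p) = 0.9297
C = 1 - 0.9297 = 0.0703 bits/use


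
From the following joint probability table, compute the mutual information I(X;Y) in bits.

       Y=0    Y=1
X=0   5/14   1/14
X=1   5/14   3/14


H(X) = 0.9852, H(Y) = 0.8631, H(X,Y) = 1.8092
I(X;Y) = H(X) + H(Y) - H(X,Y) = 0.0391 bits


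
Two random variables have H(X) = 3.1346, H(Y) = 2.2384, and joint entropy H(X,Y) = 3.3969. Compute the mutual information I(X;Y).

I(X;Y) = H(X) + H(Y) - H(X,Y)
I(X;Y) = 3.1346 + 2.2384 - 3.3969 = 1.9761 bits


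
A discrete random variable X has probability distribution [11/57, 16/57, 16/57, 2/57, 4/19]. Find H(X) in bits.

H(X) = -Σ p(x) log₂ p(x)
  -11/57 × log₂(11/57) = 0.4580
  -16/57 × log₂(16/57) = 0.5145
  -16/57 × log₂(16/57) = 0.5145
  -2/57 × log₂(2/57) = 0.1696
  -4/19 × log₂(4/19) = 0.4732
H(X) = 2.1298 bits


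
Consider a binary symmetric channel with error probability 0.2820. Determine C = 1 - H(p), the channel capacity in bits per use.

For BSC with error probability p:
C = 1 - H(p) where H(p) is binary entropy
H(0.2820) = -0.2820 × log₂(0.2820) - 0.7180 × log₂(0.7180)
H(p) = 0.8582
C = 1 - 0.8582 = 0.1418 bits/use


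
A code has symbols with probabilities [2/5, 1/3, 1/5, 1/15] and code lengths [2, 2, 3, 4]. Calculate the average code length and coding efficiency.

Average length L = Σ p_i × l_i = 2.3333 bits
Entropy H = 1.7819 bits
Efficiency η = H/L × 100% = 76.37%


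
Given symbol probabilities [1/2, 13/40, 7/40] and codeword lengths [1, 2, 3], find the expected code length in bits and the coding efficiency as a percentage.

Average length L = Σ p_i × l_i = 1.6750 bits
Entropy H = 1.4670 bits
Efficiency η = H/L × 100% = 87.58%


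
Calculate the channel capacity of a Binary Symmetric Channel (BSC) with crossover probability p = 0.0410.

For BSC with error probability p:
C = 1 - H(p) where H(p) is binary entropy
H(0.0410) = -0.0410 × log₂(0.0410) - 0.9590 × log₂(0.9590)
H(p) = 0.2469
C = 1 - 0.2469 = 0.7531 bits/use


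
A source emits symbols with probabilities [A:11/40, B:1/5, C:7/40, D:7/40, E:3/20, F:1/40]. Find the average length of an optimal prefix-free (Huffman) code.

Huffman tree construction:
Combine smallest probabilities repeatedly
Resulting codes:
  A: 10 (length 2)
  B: 01 (length 2)
  C: 110 (length 3)
  D: 111 (length 3)
  E: 001 (length 3)
  F: 000 (length 3)
Average length = Σ p(s) × length(s) = 2.5250 bits


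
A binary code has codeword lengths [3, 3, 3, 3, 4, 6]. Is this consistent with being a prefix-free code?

Kraft inequality: Σ 2^(-l_i) ≤ 1 for prefix-free code
Calculating: 2^(-3) + 2^(-3) + 2^(-3) + 2^(-3) + 2^(-4) + 2^(-6)
= 0.125 + 0.125 + 0.125 + 0.125 + 0.0625 + 0.015625
= 0.5781
Since 0.5781 ≤ 1, prefix-free code exists


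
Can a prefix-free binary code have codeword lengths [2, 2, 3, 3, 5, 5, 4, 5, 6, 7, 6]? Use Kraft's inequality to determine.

Kraft inequality: Σ 2^(-l_i) ≤ 1 for prefix-free code
Calculating: 2^(-2) + 2^(-2) + 2^(-3) + 2^(-3) + 2^(-5) + 2^(-5) + 2^(-4) + 2^(-5) + 2^(-6) + 2^(-7) + 2^(-6)
= 0.25 + 0.25 + 0.125 + 0.125 + 0.03125 + 0.03125 + 0.0625 + 0.03125 + 0.015625 + 0.0078125 + 0.015625
= 0.9453
Since 0.9453 ≤ 1, prefix-free code exists


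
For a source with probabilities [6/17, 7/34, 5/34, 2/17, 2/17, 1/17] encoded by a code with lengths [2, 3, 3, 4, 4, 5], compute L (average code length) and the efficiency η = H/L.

Average length L = Σ p_i × l_i = 3.0000 bits
Entropy H = 2.3733 bits
Efficiency η = H/L × 100% = 79.11%


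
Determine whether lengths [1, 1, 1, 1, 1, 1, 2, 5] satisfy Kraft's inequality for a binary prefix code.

Kraft inequality: Σ 2^(-l_i) ≤ 1 for prefix-free code
Calculating: 2^(-1) + 2^(-1) + 2^(-1) + 2^(-1) + 2^(-1) + 2^(-1) + 2^(-2) + 2^(-5)
= 0.5 + 0.5 + 0.5 + 0.5 + 0.5 + 0.5 + 0.25 + 0.03125
= 3.2812
Since 3.2812 > 1, prefix-free code does not exist


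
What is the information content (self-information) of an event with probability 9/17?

Information content I(x) = -log₂(p(x))
I = -log₂(9/17) = -log₂(0.5294)
I = 0.9175 bits


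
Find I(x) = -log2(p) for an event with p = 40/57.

Information content I(x) = -log₂(p(x))
I = -log₂(40/57) = -log₂(0.7018)
I = 0.5110 bits


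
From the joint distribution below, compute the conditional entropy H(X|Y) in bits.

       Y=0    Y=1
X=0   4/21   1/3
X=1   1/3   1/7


H(X|Y) = Σ_y p(y) H(X|Y=y)
  p(Y=0) = 11/21, H(X|Y=0) = 0.9457
  p(Y=1) = 10/21, H(X|Y=1) = 0.8813
H(X|Y) = 0.5238×0.9457 + 0.4762×0.8813 = 0.9150 bits


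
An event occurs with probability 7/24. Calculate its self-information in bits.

Information content I(x) = -log₂(p(x))
I = -log₂(7/24) = -log₂(0.2917)
I = 1.7776 bits


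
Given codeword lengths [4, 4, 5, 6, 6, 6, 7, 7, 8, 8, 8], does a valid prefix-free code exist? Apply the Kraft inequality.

Kraft inequality: Σ 2^(-l_i) ≤ 1 for prefix-free code
Calculating: 2^(-4) + 2^(-4) + 2^(-5) + 2^(-6) + 2^(-6) + 2^(-6) + 2^(-7) + 2^(-7) + 2^(-8) + 2^(-8) + 2^(-8)
= 0.0625 + 0.0625 + 0.03125 + 0.015625 + 0.015625 + 0.015625 + 0.0078125 + 0.0078125 + 0.00390625 + 0.00390625 + 0.00390625
= 0.2305
Since 0.2305 ≤ 1, prefix-free code exists


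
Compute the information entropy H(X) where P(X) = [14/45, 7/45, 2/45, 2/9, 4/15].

H(X) = -Σ p(x) log₂ p(x)
  -14/45 × log₂(14/45) = 0.5241
  -7/45 × log₂(7/45) = 0.4176
  -2/45 × log₂(2/45) = 0.1996
  -2/9 × log₂(2/9) = 0.4822
  -4/15 × log₂(4/15) = 0.5085
H(X) = 2.1320 bits


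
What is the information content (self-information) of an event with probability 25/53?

Information content I(x) = -log₂(p(x))
I = -log₂(25/53) = -log₂(0.4717)
I = 1.0841 bits


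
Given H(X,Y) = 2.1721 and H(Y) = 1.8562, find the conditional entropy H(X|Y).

Chain rule: H(X,Y) = H(X|Y) + H(Y)
H(X|Y) = H(X,Y) - H(Y) = 2.1721 - 1.8562 = 0.3159 bits


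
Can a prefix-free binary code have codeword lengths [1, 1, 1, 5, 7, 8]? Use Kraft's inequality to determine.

Kraft inequality: Σ 2^(-l_i) ≤ 1 for prefix-free code
Calculating: 2^(-1) + 2^(-1) + 2^(-1) + 2^(-5) + 2^(-7) + 2^(-8)
= 0.5 + 0.5 + 0.5 + 0.03125 + 0.0078125 + 0.00390625
= 1.5430
Since 1.5430 > 1, prefix-free code does not exist


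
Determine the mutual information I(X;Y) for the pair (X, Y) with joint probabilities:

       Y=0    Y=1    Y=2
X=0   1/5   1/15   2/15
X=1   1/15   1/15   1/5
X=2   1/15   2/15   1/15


H(X) = 1.5656, H(Y) = 1.5656, H(X,Y) = 3.0062
I(X;Y) = H(X) + H(Y) - H(X,Y) = 0.1250 bits


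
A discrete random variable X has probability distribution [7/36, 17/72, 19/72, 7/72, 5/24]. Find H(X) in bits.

H(X) = -Σ p(x) log₂ p(x)
  -7/36 × log₂(7/36) = 0.4594
  -17/72 × log₂(17/72) = 0.4917
  -19/72 × log₂(19/72) = 0.5072
  -7/72 × log₂(7/72) = 0.3269
  -5/24 × log₂(5/24) = 0.4715
H(X) = 2.2567 bits


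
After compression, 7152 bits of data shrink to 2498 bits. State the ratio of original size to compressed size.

Compression ratio = Original / Compressed
= 7152 / 2498 = 2.86:1


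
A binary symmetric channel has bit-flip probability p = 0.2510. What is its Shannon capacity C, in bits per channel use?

For BSC with error probability p:
C = 1 - H(p) where H(p) is binary entropy
H(0.2510) = -0.2510 × log₂(0.2510) - 0.7490 × log₂(0.7490)
H(p) = 0.8129
C = 1 - 0.8129 = 0.1871 bits/use


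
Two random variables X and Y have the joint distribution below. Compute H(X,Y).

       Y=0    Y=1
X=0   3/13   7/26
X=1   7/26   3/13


H(X,Y) = -Σ p(x,y) log₂ p(x,y)
  p(0,0)=3/13: -0.2308 × log₂(0.2308) = 0.4882
  p(0,1)=7/26: -0.2692 × log₂(0.2692) = 0.5097
  p(1,0)=7/26: -0.2692 × log₂(0.2692) = 0.5097
  p(1,1)=3/13: -0.2308 × log₂(0.2308) = 0.4882
H(X,Y) = 1.9957 bits


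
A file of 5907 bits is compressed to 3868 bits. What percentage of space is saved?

Space savings = (1 - Compressed/Original) × 100%
= (1 - 3868/5907) × 100%
= 34.52%


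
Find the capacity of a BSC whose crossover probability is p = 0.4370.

For BSC with error probability p:
C = 1 - H(p) where H(p) is binary entropy
H(0.4370) = -0.4370 × log₂(0.4370) - 0.5630 × log₂(0.5630)
H(p) = 0.9885
C = 1 - 0.9885 = 0.0115 bits/use


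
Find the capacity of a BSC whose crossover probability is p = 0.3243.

For BSC with error probability p:
C = 1 - H(p) where H(p) is binary entropy
H(0.3243) = -0.3243 × log₂(0.3243) - 0.6757 × log₂(0.6757)
H(p) = 0.9090
C = 1 - 0.9090 = 0.0910 bits/use


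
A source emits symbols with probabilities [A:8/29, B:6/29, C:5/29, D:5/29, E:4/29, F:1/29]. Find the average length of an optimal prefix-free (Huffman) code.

Huffman tree construction:
Combine smallest probabilities repeatedly
Resulting codes:
  A: 10 (length 2)
  B: 01 (length 2)
  C: 110 (length 3)
  D: 111 (length 3)
  E: 001 (length 3)
  F: 000 (length 3)
Average length = Σ p(s) × length(s) = 2.5172 bits


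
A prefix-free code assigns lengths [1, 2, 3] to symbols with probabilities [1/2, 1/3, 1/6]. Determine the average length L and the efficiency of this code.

Average length L = Σ p_i × l_i = 1.6667 bits
Entropy H = 1.4591 bits
Efficiency η = H/L × 100% = 87.55%


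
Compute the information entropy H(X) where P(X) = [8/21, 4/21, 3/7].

H(X) = -Σ p(x) log₂ p(x)
  -8/21 × log₂(8/21) = 0.5304
  -4/21 × log₂(4/21) = 0.4557
  -3/7 × log₂(3/7) = 0.5239
H(X) = 1.5100 bits


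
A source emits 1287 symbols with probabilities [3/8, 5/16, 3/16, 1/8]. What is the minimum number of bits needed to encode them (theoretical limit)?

Entropy H = 1.8829 bits/symbol
Minimum bits = H × n = 1.8829 × 1287
= 2423.24 bits


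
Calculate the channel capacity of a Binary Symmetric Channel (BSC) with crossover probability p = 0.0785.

For BSC with error probability p:
C = 1 - H(p) where H(p) is binary entropy
H(0.0785) = -0.0785 × log₂(0.0785) - 0.9215 × log₂(0.9215)
H(p) = 0.3969
C = 1 - 0.3969 = 0.6031 bits/use


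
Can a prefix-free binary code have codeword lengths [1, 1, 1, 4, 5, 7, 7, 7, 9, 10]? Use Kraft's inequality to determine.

Kraft inequality: Σ 2^(-l_i) ≤ 1 for prefix-free code
Calculating: 2^(-1) + 2^(-1) + 2^(-1) + 2^(-4) + 2^(-5) + 2^(-7) + 2^(-7) + 2^(-7) + 2^(-9) + 2^(-10)
= 0.5 + 0.5 + 0.5 + 0.0625 + 0.03125 + 0.0078125 + 0.0078125 + 0.0078125 + 0.001953125 + 0.0009765625
= 1.6201
Since 1.6201 > 1, prefix-free code does not exist


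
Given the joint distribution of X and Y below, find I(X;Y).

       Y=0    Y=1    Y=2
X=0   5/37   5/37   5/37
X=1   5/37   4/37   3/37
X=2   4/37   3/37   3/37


H(X) = 1.5651, H(Y) = 1.5777, H(X,Y) = 3.1364
I(X;Y) = H(X) + H(Y) - H(X,Y) = 0.0063 bits


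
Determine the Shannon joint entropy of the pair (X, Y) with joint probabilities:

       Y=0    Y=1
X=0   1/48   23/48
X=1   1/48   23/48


H(X,Y) = -Σ p(x,y) log₂ p(x,y)
  p(0,0)=1/48: -0.0208 × log₂(0.0208) = 0.1164
  p(0,1)=23/48: -0.4792 × log₂(0.4792) = 0.5086
  p(1,0)=1/48: -0.0208 × log₂(0.0208) = 0.1164
  p(1,1)=23/48: -0.4792 × log₂(0.4792) = 0.5086
H(X,Y) = 1.2499 bits


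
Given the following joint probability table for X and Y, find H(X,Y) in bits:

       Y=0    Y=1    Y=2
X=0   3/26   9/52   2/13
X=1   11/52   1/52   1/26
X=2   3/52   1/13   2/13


H(X,Y) = -Σ p(x,y) log₂ p(x,y)
  p(0,0)=3/26: -0.1154 × log₂(0.1154) = 0.3595
  p(0,1)=9/52: -0.1731 × log₂(0.1731) = 0.4380
  p(0,2)=2/13: -0.1538 × log₂(0.1538) = 0.4155
  p(1,0)=11/52: -0.2115 × log₂(0.2115) = 0.4741
  p(1,1)=1/52: -0.0192 × log₂(0.0192) = 0.1096
  p(1,2)=1/26: -0.0385 × log₂(0.0385) = 0.1808
  p(2,0)=3/52: -0.0577 × log₂(0.0577) = 0.2374
  p(2,1)=1/13: -0.0769 × log₂(0.0769) = 0.2846
  p(2,2)=2/13: -0.1538 × log₂(0.1538) = 0.4155
H(X,Y) = 2.9149 bits


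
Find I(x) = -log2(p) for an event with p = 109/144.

Information content I(x) = -log₂(p(x))
I = -log₂(109/144) = -log₂(0.7569)
I = 0.4017 bits


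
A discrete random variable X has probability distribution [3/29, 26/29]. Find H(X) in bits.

H(X) = -Σ p(x) log₂ p(x)
  -3/29 × log₂(3/29) = 0.3386
  -26/29 × log₂(26/29) = 0.1412
H(X) = 0.4798 bits


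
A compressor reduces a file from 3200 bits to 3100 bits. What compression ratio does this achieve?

Compression ratio = Original / Compressed
= 3200 / 3100 = 1.03:1


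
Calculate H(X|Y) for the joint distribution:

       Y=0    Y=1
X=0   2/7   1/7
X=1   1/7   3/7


H(X|Y) = Σ_y p(y) H(X|Y=y)
  p(Y=0) = 3/7, H(X|Y=0) = 0.9183
  p(Y=1) = 4/7, H(X|Y=1) = 0.8113
H(X|Y) = 0.4286×0.9183 + 0.5714×0.8113 = 0.8571 bits


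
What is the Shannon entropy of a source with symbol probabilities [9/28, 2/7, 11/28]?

H(X) = -Σ p(x) log₂ p(x)
  -9/28 × log₂(9/28) = 0.5263
  -2/7 × log₂(2/7) = 0.5164
  -11/28 × log₂(11/28) = 0.5295
H(X) = 1.5722 bits


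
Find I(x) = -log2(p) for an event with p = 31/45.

Information content I(x) = -log₂(p(x))
I = -log₂(31/45) = -log₂(0.6889)
I = 0.5377 bits


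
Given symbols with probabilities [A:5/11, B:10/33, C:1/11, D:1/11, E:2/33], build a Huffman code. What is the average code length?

Huffman tree construction:
Combine smallest probabilities repeatedly
Resulting codes:
  A: 0 (length 1)
  B: 11 (length 2)
  C: 1011 (length 4)
  D: 100 (length 3)
  E: 1010 (length 4)
Average length = Σ p(s) × length(s) = 1.9394 bits


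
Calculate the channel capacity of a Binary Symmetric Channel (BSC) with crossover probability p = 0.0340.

For BSC with error probability p:
C = 1 - H(p) where H(p) is binary entropy
H(0.0340) = -0.0340 × log₂(0.0340) - 0.9660 × log₂(0.9660)
H(p) = 0.2141
C = 1 - 0.2141 = 0.7859 bits/use


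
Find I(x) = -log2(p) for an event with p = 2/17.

Information content I(x) = -log₂(p(x))
I = -log₂(2/17) = -log₂(0.1176)
I = 3.0875 bits


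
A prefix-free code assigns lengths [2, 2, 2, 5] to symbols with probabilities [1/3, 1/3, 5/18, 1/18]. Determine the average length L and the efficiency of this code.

Average length L = Σ p_i × l_i = 2.1667 bits
Entropy H = 1.8016 bits
Efficiency η = H/L × 100% = 83.15%


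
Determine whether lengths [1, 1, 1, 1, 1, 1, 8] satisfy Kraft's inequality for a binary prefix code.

Kraft inequality: Σ 2^(-l_i) ≤ 1 for prefix-free code
Calculating: 2^(-1) + 2^(-1) + 2^(-1) + 2^(-1) + 2^(-1) + 2^(-1) + 2^(-8)
= 0.5 + 0.5 + 0.5 + 0.5 + 0.5 + 0.5 + 0.00390625
= 3.0039
Since 3.0039 > 1, prefix-free code does not exist


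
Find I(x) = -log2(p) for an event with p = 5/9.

Information content I(x) = -log₂(p(x))
I = -log₂(5/9) = -log₂(0.5556)
I = 0.8480 bits


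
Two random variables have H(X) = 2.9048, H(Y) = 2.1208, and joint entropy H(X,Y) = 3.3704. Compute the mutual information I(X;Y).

I(X;Y) = H(X) + H(Y) - H(X,Y)
I(X;Y) = 2.9048 + 2.1208 - 3.3704 = 1.6552 bits


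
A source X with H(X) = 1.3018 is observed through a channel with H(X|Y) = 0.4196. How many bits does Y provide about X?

I(X;Y) = H(X) - H(X|Y)
I(X;Y) = 1.3018 - 0.4196 = 0.8822 bits


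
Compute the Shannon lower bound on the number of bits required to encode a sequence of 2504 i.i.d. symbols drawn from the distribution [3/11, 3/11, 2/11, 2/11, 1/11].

Entropy H = 2.2313 bits/symbol
Minimum bits = H × n = 2.2313 × 2504
= 5587.10 bits


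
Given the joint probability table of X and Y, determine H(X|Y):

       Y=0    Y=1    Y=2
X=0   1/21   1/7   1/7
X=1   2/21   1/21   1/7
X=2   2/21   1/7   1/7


H(X|Y) = Σ_y p(y) H(X|Y=y)
  p(Y=0) = 5/21, H(X|Y=0) = 1.5219
  p(Y=1) = 1/3, H(X|Y=1) = 1.4488
  p(Y=2) = 3/7, H(X|Y=2) = 1.5850
H(X|Y) = 0.2381×1.5219 + 0.3333×1.4488 + 0.4286×1.5850 = 1.5246 bits


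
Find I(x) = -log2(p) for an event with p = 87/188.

Information content I(x) = -log₂(p(x))
I = -log₂(87/188) = -log₂(0.4628)
I = 1.1116 bits


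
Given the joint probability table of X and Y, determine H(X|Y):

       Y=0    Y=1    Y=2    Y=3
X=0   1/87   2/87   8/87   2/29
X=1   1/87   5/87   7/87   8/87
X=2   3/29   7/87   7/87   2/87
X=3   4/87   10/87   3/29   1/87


H(X|Y) = Σ_y p(y) H(X|Y=y)
  p(Y=0) = 5/29, H(X|Y=0) = 1.4716
  p(Y=1) = 8/29, H(X|Y=1) = 1.8149
  p(Y=2) = 31/87, H(X|Y=2) = 1.9919
  p(Y=3) = 17/87, H(X|Y=3) = 1.6457
H(X|Y) = 0.1724×1.4716 + 0.2759×1.8149 + 0.3563×1.9919 + 0.1954×1.6457 = 1.7857 bits


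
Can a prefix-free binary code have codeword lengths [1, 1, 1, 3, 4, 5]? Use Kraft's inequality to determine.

Kraft inequality: Σ 2^(-l_i) ≤ 1 for prefix-free code
Calculating: 2^(-1) + 2^(-1) + 2^(-1) + 2^(-3) + 2^(-4) + 2^(-5)
= 0.5 + 0.5 + 0.5 + 0.125 + 0.0625 + 0.03125
= 1.7188
Since 1.7188 > 1, prefix-free code does not exist


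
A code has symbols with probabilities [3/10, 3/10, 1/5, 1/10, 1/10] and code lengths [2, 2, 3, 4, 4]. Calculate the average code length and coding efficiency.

Average length L = Σ p_i × l_i = 2.6000 bits
Entropy H = 2.1710 bits
Efficiency η = H/L × 100% = 83.50%


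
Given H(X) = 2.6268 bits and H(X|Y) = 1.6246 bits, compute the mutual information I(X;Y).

I(X;Y) = H(X) - H(X|Y)
I(X;Y) = 2.6268 - 1.6246 = 1.0022 bits


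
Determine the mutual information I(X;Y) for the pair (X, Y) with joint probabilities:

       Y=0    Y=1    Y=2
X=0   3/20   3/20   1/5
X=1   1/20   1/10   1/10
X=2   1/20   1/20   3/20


H(X) = 1.5000, H(Y) = 1.5395, H(X,Y) = 3.0087
I(X;Y) = H(X) + H(Y) - H(X,Y) = 0.0308 bits


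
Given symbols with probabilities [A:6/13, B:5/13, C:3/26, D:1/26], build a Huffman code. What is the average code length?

Huffman tree construction:
Combine smallest probabilities repeatedly
Resulting codes:
  A: 0 (length 1)
  B: 11 (length 2)
  C: 101 (length 3)
  D: 100 (length 3)
Average length = Σ p(s) × length(s) = 1.6923 bits


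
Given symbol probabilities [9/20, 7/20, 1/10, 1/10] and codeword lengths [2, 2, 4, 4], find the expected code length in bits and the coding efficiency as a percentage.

Average length L = Σ p_i × l_i = 2.4000 bits
Entropy H = 1.7129 bits
Efficiency η = H/L × 100% = 71.37%


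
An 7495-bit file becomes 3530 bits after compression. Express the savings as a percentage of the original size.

Space savings = (1 - Compressed/Original) × 100%
= (1 - 3530/7495) × 100%
= 52.90%


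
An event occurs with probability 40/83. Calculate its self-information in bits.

Information content I(x) = -log₂(p(x))
I = -log₂(40/83) = -log₂(0.4819)
I = 1.0531 bits


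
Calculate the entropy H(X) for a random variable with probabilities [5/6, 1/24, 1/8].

H(X) = -Σ p(x) log₂ p(x)
  -5/6 × log₂(5/6) = 0.2192
  -1/24 × log₂(1/24) = 0.1910
  -1/8 × log₂(1/8) = 0.3750
H(X) = 0.7852 bits


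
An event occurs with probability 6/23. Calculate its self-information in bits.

Information content I(x) = -log₂(p(x))
I = -log₂(6/23) = -log₂(0.2609)
I = 1.9386 bits


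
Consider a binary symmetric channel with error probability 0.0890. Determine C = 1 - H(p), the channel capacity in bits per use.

For BSC with error probability p:
C = 1 - H(p) where H(p) is binary entropy
H(0.0890) = -0.0890 × log₂(0.0890) - 0.9110 × log₂(0.9110)
H(p) = 0.4331
C = 1 - 0.4331 = 0.5669 bits/use


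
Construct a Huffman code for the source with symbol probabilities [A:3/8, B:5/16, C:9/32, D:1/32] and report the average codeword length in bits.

Huffman tree construction:
Combine smallest probabilities repeatedly
Resulting codes:
  A: 0 (length 1)
  B: 10 (length 2)
  C: 111 (length 3)
  D: 110 (length 3)
Average length = Σ p(s) × length(s) = 1.9375 bits


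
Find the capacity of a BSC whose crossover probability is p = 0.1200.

For BSC with error probability p:
C = 1 - H(p) where H(p) is binary entropy
H(0.1200) = -0.1200 × log₂(0.1200) - 0.8800 × log₂(0.8800)
H(p) = 0.5294
C = 1 - 0.5294 = 0.4706 bits/use


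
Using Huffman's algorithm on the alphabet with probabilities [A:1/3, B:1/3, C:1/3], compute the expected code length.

Huffman tree construction:
Combine smallest probabilities repeatedly
Resulting codes:
  A: 10 (length 2)
  B: 11 (length 2)
  C: 0 (length 1)
Average length = Σ p(s) × length(s) = 1.6667 bits


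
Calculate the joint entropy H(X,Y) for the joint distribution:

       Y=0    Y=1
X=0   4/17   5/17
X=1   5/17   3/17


H(X,Y) = -Σ p(x,y) log₂ p(x,y)
  p(0,0)=4/17: -0.2353 × log₂(0.2353) = 0.4912
  p(0,1)=5/17: -0.2941 × log₂(0.2941) = 0.5193
  p(1,0)=5/17: -0.2941 × log₂(0.2941) = 0.5193
  p(1,1)=3/17: -0.1765 × log₂(0.1765) = 0.4416
H(X,Y) = 1.9713 bits


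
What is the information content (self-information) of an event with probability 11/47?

Information content I(x) = -log₂(p(x))
I = -log₂(11/47) = -log₂(0.2340)
I = 2.0952 bits


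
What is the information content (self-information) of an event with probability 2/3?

Information content I(x) = -log₂(p(x))
I = -log₂(2/3) = -log₂(0.6667)
I = 0.5850 bits


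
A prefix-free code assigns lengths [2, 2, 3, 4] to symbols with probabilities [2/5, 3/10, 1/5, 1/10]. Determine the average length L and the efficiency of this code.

Average length L = Σ p_i × l_i = 2.4000 bits
Entropy H = 1.8464 bits
Efficiency η = H/L × 100% = 76.93%


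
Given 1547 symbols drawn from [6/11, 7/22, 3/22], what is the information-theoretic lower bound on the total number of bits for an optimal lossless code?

Entropy H = 1.3946 bits/symbol
Minimum bits = H × n = 1.3946 × 1547
= 2157.47 bits


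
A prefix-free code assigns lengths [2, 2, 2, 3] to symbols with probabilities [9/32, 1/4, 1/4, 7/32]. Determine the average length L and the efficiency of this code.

Average length L = Σ p_i × l_i = 2.2188 bits
Entropy H = 1.9943 bits
Efficiency η = H/L × 100% = 89.89%


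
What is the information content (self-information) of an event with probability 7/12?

Information content I(x) = -log₂(p(x))
I = -log₂(7/12) = -log₂(0.5833)
I = 0.7776 bits


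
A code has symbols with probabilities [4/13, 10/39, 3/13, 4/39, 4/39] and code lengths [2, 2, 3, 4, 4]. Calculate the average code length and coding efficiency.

Average length L = Σ p_i × l_i = 2.6410 bits
Entropy H = 2.1888 bits
Efficiency η = H/L × 100% = 82.88%


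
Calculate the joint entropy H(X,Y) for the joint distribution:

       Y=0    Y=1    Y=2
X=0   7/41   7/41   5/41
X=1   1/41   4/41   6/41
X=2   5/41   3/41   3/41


H(X,Y) = -Σ p(x,y) log₂ p(x,y)
  p(0,0)=7/41: -0.1707 × log₂(0.1707) = 0.4354
  p(0,1)=7/41: -0.1707 × log₂(0.1707) = 0.4354
  p(0,2)=5/41: -0.1220 × log₂(0.1220) = 0.3702
  p(1,0)=1/41: -0.0244 × log₂(0.0244) = 0.1307
  p(1,1)=4/41: -0.0976 × log₂(0.0976) = 0.3276
  p(1,2)=6/41: -0.1463 × log₂(0.1463) = 0.4057
  p(2,0)=5/41: -0.1220 × log₂(0.1220) = 0.3702
  p(2,1)=3/41: -0.0732 × log₂(0.0732) = 0.2760
  p(2,2)=3/41: -0.0732 × log₂(0.0732) = 0.2760
H(X,Y) = 3.0273 bits


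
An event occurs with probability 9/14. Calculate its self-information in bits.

Information content I(x) = -log₂(p(x))
I = -log₂(9/14) = -log₂(0.6429)
I = 0.6374 bits


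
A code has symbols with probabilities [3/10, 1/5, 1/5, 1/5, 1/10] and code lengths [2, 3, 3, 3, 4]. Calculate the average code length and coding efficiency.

Average length L = Σ p_i × l_i = 2.8000 bits
Entropy H = 2.2464 bits
Efficiency η = H/L × 100% = 80.23%


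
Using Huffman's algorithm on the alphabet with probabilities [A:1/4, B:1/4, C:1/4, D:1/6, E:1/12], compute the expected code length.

Huffman tree construction:
Combine smallest probabilities repeatedly
Resulting codes:
  A: 00 (length 2)
  B: 01 (length 2)
  C: 10 (length 2)
  D: 111 (length 3)
  E: 110 (length 3)
Average length = Σ p(s) × length(s) = 2.2500 bits


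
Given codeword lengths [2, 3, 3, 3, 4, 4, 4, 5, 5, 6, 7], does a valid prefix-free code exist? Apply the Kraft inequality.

Kraft inequality: Σ 2^(-l_i) ≤ 1 for prefix-free code
Calculating: 2^(-2) + 2^(-3) + 2^(-3) + 2^(-3) + 2^(-4) + 2^(-4) + 2^(-4) + 2^(-5) + 2^(-5) + 2^(-6) + 2^(-7)
= 0.25 + 0.125 + 0.125 + 0.125 + 0.0625 + 0.0625 + 0.0625 + 0.03125 + 0.03125 + 0.015625 + 0.0078125
= 0.8984
Since 0.8984 ≤ 1, prefix-free code exists


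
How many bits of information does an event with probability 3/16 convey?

Information content I(x) = -log₂(p(x))
I = -log₂(3/16) = -log₂(0.1875)
I = 2.4150 bits


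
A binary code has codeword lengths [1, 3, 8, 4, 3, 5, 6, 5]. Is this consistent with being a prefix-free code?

Kraft inequality: Σ 2^(-l_i) ≤ 1 for prefix-free code
Calculating: 2^(-1) + 2^(-3) + 2^(-8) + 2^(-4) + 2^(-3) + 2^(-5) + 2^(-6) + 2^(-5)
= 0.5 + 0.125 + 0.00390625 + 0.0625 + 0.125 + 0.03125 + 0.015625 + 0.03125
= 0.8945
Since 0.8945 ≤ 1, prefix-free code exists


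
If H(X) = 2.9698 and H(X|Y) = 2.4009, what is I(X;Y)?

I(X;Y) = H(X) - H(X|Y)
I(X;Y) = 2.9698 - 2.4009 = 0.5689 bits


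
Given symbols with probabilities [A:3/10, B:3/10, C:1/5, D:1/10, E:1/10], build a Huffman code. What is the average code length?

Huffman tree construction:
Combine smallest probabilities repeatedly
Resulting codes:
  A: 10 (length 2)
  B: 11 (length 2)
  C: 00 (length 2)
  D: 010 (length 3)
  E: 011 (length 3)
Average length = Σ p(s) × length(s) = 2.2000 bits


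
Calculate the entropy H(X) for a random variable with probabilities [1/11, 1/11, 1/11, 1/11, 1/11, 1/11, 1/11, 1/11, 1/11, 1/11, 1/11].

H(X) = -Σ p(x) log₂ p(x)
  -1/11 × log₂(1/11) = 0.3145
  -1/11 × log₂(1/11) = 0.3145
  -1/11 × log₂(1/11) = 0.3145
  -1/11 × log₂(1/11) = 0.3145
  -1/11 × log₂(1/11) = 0.3145
  -1/11 × log₂(1/11) = 0.3145
  -1/11 × log₂(1/11) = 0.3145
  -1/11 × log₂(1/11) = 0.3145
  -1/11 × log₂(1/11) = 0.3145
  -1/11 × log₂(1/11) = 0.3145
  -1/11 × log₂(1/11) = 0.3145
H(X) = 3.4594 bits


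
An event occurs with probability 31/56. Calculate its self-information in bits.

Information content I(x) = -log₂(p(x))
I = -log₂(31/56) = -log₂(0.5536)
I = 0.8532 bits


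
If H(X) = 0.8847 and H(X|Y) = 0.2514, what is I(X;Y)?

I(X;Y) = H(X) - H(X|Y)
I(X;Y) = 0.8847 - 0.2514 = 0.6333 bits


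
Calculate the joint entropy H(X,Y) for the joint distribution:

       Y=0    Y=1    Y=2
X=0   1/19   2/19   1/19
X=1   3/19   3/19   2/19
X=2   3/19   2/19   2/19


H(X,Y) = -Σ p(x,y) log₂ p(x,y)
  p(0,0)=1/19: -0.0526 × log₂(0.0526) = 0.2236
  p(0,1)=2/19: -0.1053 × log₂(0.1053) = 0.3419
  p(0,2)=1/19: -0.0526 × log₂(0.0526) = 0.2236
  p(1,0)=3/19: -0.1579 × log₂(0.1579) = 0.4205
  p(1,1)=3/19: -0.1579 × log₂(0.1579) = 0.4205
  p(1,2)=2/19: -0.1053 × log₂(0.1053) = 0.3419
  p(2,0)=3/19: -0.1579 × log₂(0.1579) = 0.4205
  p(2,1)=2/19: -0.1053 × log₂(0.1053) = 0.3419
  p(2,2)=2/19: -0.1053 × log₂(0.1053) = 0.3419
H(X,Y) = 3.0761 bits


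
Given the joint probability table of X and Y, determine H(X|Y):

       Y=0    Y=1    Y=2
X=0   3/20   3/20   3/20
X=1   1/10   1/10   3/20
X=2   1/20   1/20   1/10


H(X|Y) = Σ_y p(y) H(X|Y=y)
  p(Y=0) = 3/10, H(X|Y=0) = 1.4591
  p(Y=1) = 3/10, H(X|Y=1) = 1.4591
  p(Y=2) = 2/5, H(X|Y=2) = 1.5613
H(X|Y) = 0.3000×1.4591 + 0.3000×1.4591 + 0.4000×1.5613 = 1.5000 bits


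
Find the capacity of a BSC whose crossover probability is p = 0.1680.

For BSC with error probability p:
C = 1 - H(p) where H(p) is binary entropy
H(0.1680) = -0.1680 × log₂(0.1680) - 0.8320 × log₂(0.8320)
H(p) = 0.6531
C = 1 - 0.6531 = 0.3469 bits/use


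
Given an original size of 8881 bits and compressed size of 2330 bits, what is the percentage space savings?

Space savings = (1 - Compressed/Original) × 100%
= (1 - 2330/8881) × 100%
= 73.76%


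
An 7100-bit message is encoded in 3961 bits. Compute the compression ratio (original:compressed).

Compression ratio = Original / Compressed
= 7100 / 3961 = 1.79:1


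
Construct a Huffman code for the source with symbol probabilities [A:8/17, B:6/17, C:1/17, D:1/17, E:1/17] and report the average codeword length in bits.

Huffman tree construction:
Combine smallest probabilities repeatedly
Resulting codes:
  A: 0 (length 1)
  B: 11 (length 2)
  C: 1010 (length 4)
  D: 1011 (length 4)
  E: 100 (length 3)
Average length = Σ p(s) × length(s) = 1.8235 bits


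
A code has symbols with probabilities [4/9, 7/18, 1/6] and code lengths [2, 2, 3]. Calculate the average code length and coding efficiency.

Average length L = Σ p_i × l_i = 2.1667 bits
Entropy H = 1.4807 bits
Efficiency η = H/L × 100% = 68.34%


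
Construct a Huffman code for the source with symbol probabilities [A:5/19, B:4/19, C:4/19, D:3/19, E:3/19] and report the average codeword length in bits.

Huffman tree construction:
Combine smallest probabilities repeatedly
Resulting codes:
  A: 10 (length 2)
  B: 00 (length 2)
  C: 01 (length 2)
  D: 110 (length 3)
  E: 111 (length 3)
Average length = Σ p(s) × length(s) = 2.3158 bits


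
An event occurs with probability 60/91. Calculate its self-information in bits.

Information content I(x) = -log₂(p(x))
I = -log₂(60/91) = -log₂(0.6593)
I = 0.6009 bits


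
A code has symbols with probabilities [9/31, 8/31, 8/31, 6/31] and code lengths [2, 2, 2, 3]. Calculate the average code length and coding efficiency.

Average length L = Σ p_i × l_i = 2.1935 bits
Entropy H = 1.9852 bits
Efficiency η = H/L × 100% = 90.50%


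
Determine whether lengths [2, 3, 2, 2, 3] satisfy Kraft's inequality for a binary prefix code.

Kraft inequality: Σ 2^(-l_i) ≤ 1 for prefix-free code
Calculating: 2^(-2) + 2^(-3) + 2^(-2) + 2^(-2) + 2^(-3)
= 0.25 + 0.125 + 0.25 + 0.25 + 0.125
= 1.0000
Since 1.0000 ≤ 1, prefix-free code exists


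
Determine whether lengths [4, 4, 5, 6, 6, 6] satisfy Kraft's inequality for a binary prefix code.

Kraft inequality: Σ 2^(-l_i) ≤ 1 for prefix-free code
Calculating: 2^(-4) + 2^(-4) + 2^(-5) + 2^(-6) + 2^(-6) + 2^(-6)
= 0.0625 + 0.0625 + 0.03125 + 0.015625 + 0.015625 + 0.015625
= 0.2031
Since 0.2031 ≤ 1, prefix-free code exists


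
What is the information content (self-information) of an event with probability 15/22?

Information content I(x) = -log₂(p(x))
I = -log₂(15/22) = -log₂(0.6818)
I = 0.5525 bits


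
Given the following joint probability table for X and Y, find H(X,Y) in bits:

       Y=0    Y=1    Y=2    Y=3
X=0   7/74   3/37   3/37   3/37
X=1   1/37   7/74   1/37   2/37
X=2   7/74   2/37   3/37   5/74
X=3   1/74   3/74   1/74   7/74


H(X,Y) = -Σ p(x,y) log₂ p(x,y)
  p(0,0)=7/74: -0.0946 × log₂(0.0946) = 0.3218
  p(0,1)=3/37: -0.0811 × log₂(0.0811) = 0.2939
  p(0,2)=3/37: -0.0811 × log₂(0.0811) = 0.2939
  p(0,3)=3/37: -0.0811 × log₂(0.0811) = 0.2939
  p(1,0)=1/37: -0.0270 × log₂(0.0270) = 0.1408
  p(1,1)=7/74: -0.0946 × log₂(0.0946) = 0.3218
  p(1,2)=1/37: -0.0270 × log₂(0.0270) = 0.1408
  p(1,3)=2/37: -0.0541 × log₂(0.0541) = 0.2275
  p(2,0)=7/74: -0.0946 × log₂(0.0946) = 0.3218
  p(2,1)=2/37: -0.0541 × log₂(0.0541) = 0.2275
  p(2,2)=3/37: -0.0811 × log₂(0.0811) = 0.2939
  p(2,3)=5/74: -0.0676 × log₂(0.0676) = 0.2627
  p(3,0)=1/74: -0.0135 × log₂(0.0135) = 0.0839
  p(3,1)=3/74: -0.0405 × log₂(0.0405) = 0.1875
  p(3,2)=1/74: -0.0135 × log₂(0.0135) = 0.0839
  p(3,3)=7/74: -0.0946 × log₂(0.0946) = 0.3218
H(X,Y) = 3.8174 bits


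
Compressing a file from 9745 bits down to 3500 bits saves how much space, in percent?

Space savings = (1 - Compressed/Original) × 100%
= (1 - 3500/9745) × 100%
= 64.08%


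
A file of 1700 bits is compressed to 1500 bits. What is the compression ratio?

Compression ratio = Original / Compressed
= 1700 / 1500 = 1.13:1


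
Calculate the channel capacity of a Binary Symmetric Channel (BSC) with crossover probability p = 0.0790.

For BSC with error probability p:
C = 1 - H(p) where H(p) is binary entropy
H(0.0790) = -0.0790 × log₂(0.0790) - 0.9210 × log₂(0.9210)
H(p) = 0.3986
C = 1 - 0.3986 = 0.6014 bits/use


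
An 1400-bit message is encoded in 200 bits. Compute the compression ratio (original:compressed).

Compression ratio = Original / Compressed
= 1400 / 200 = 7.00:1


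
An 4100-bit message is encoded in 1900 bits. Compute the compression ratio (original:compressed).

Compression ratio = Original / Compressed
= 4100 / 1900 = 2.16:1


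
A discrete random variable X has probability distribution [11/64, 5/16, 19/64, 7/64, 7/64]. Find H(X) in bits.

H(X) = -Σ p(x) log₂ p(x)
  -11/64 × log₂(11/64) = 0.4367
  -5/16 × log₂(5/16) = 0.5244
  -19/64 × log₂(19/64) = 0.5201
  -7/64 × log₂(7/64) = 0.3492
  -7/64 × log₂(7/64) = 0.3492
H(X) = 2.1796 bits


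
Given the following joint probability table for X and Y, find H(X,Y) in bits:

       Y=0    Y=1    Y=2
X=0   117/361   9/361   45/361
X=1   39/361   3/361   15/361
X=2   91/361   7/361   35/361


H(X,Y) = -Σ p(x,y) log₂ p(x,y)
  p(0,0)=117/361: -0.3241 × log₂(0.3241) = 0.5268
  p(0,1)=9/361: -0.0249 × log₂(0.0249) = 0.1328
  p(0,2)=45/361: -0.1247 × log₂(0.1247) = 0.3745
  p(1,0)=39/361: -0.1080 × log₂(0.1080) = 0.3468
  p(1,1)=3/361: -0.0083 × log₂(0.0083) = 0.0574
  p(1,2)=15/361: -0.0416 × log₂(0.0416) = 0.1907
  p(2,0)=91/361: -0.2521 × log₂(0.2521) = 0.5011
  p(2,1)=7/361: -0.0194 × log₂(0.0194) = 0.1103
  p(2,2)=35/361: -0.0970 × log₂(0.0970) = 0.3264
H(X,Y) = 2.5669 bits


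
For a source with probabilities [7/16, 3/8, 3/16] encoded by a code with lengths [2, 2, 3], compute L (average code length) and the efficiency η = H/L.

Average length L = Σ p_i × l_i = 2.1875 bits
Entropy H = 1.5052 bits
Efficiency η = H/L × 100% = 68.81%


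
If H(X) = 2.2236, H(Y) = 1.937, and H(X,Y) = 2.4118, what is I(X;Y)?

I(X;Y) = H(X) + H(Y) - H(X,Y)
I(X;Y) = 2.2236 + 1.937 - 2.4118 = 1.7488 bits


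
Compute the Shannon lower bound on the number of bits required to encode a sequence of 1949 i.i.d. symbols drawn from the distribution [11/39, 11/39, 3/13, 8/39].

Entropy H = 1.9870 bits/symbol
Minimum bits = H × n = 1.9870 × 1949
= 3872.71 bits


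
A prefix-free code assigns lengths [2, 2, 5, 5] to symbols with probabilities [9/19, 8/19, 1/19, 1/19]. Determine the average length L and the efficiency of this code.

Average length L = Σ p_i × l_i = 2.3158 bits
Entropy H = 1.4832 bits
Efficiency η = H/L × 100% = 64.05%


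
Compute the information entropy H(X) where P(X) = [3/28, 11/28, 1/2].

H(X) = -Σ p(x) log₂ p(x)
  -3/28 × log₂(3/28) = 0.3453
  -11/28 × log₂(11/28) = 0.5295
  -1/2 × log₂(1/2) = 0.5000
H(X) = 1.3748 bits


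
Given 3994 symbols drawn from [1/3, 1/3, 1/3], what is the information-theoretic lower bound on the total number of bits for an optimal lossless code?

Entropy H = 1.5850 bits/symbol
Minimum bits = H × n = 1.5850 × 3994
= 6330.34 bits


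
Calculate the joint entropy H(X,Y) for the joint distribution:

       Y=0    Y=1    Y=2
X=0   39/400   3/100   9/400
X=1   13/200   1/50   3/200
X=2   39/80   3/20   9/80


H(X,Y) = -Σ p(x,y) log₂ p(x,y)
  p(0,0)=39/400: -0.0975 × log₂(0.0975) = 0.3274
  p(0,1)=3/100: -0.0300 × log₂(0.0300) = 0.1518
  p(0,2)=9/400: -0.0225 × log₂(0.0225) = 0.1232
  p(1,0)=13/200: -0.0650 × log₂(0.0650) = 0.2563
  p(1,1)=1/50: -0.0200 × log₂(0.0200) = 0.1129
  p(1,2)=3/200: -0.0150 × log₂(0.0150) = 0.0909
  p(2,0)=39/80: -0.4875 × log₂(0.4875) = 0.5053
  p(2,1)=3/20: -0.1500 × log₂(0.1500) = 0.4105
  p(2,2)=9/80: -0.1125 × log₂(0.1125) = 0.3546
H(X,Y) = 2.3329 bits


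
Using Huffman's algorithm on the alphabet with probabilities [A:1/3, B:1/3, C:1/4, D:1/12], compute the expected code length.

Huffman tree construction:
Combine smallest probabilities repeatedly
Resulting codes:
  A: 10 (length 2)
  B: 11 (length 2)
  C: 01 (length 2)
  D: 00 (length 2)
Average length = Σ p(s) × length(s) = 2.0000 bits


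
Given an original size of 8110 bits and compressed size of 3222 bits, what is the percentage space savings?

Space savings = (1 - Compressed/Original) × 100%
= (1 - 3222/8110) × 100%
= 60.27%


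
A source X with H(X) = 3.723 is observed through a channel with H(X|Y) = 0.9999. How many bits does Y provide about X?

I(X;Y) = H(X) - H(X|Y)
I(X;Y) = 3.723 - 0.9999 = 2.7231 bits


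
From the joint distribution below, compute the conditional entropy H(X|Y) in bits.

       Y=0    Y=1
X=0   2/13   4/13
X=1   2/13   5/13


H(X|Y) = Σ_y p(y) H(X|Y=y)
  p(Y=0) = 4/13, H(X|Y=0) = 1.0000
  p(Y=1) = 9/13, H(X|Y=1) = 0.9911
H(X|Y) = 0.3077×1.0000 + 0.6923×0.9911 = 0.9938 bits


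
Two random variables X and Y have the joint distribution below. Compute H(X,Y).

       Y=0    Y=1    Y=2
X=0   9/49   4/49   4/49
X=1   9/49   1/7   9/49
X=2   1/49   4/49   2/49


H(X,Y) = -Σ p(x,y) log₂ p(x,y)
  p(0,0)=9/49: -0.1837 × log₂(0.1837) = 0.4490
  p(0,1)=4/49: -0.0816 × log₂(0.0816) = 0.2951
  p(0,2)=4/49: -0.0816 × log₂(0.0816) = 0.2951
  p(1,0)=9/49: -0.1837 × log₂(0.1837) = 0.4490
  p(1,1)=1/7: -0.1429 × log₂(0.1429) = 0.4011
  p(1,2)=9/49: -0.1837 × log₂(0.1837) = 0.4490
  p(2,0)=1/49: -0.0204 × log₂(0.0204) = 0.1146
  p(2,1)=4/49: -0.0816 × log₂(0.0816) = 0.2951
  p(2,2)=2/49: -0.0408 × log₂(0.0408) = 0.1884
H(X,Y) = 2.9364 bits


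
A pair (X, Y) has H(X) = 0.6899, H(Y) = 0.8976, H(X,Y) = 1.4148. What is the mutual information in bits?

I(X;Y) = H(X) + H(Y) - H(X,Y)
I(X;Y) = 0.6899 + 0.8976 - 1.4148 = 0.1727 bits


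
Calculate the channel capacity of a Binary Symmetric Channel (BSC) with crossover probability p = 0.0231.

For BSC with error probability p:
C = 1 - H(p) where H(p) is binary entropy
H(0.0231) = -0.0231 × log₂(0.0231) - 0.9769 × log₂(0.9769)
H(p) = 0.1585
C = 1 - 0.1585 = 0.8415 bits/use


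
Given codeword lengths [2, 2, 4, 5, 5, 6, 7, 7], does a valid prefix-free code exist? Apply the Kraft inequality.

Kraft inequality: Σ 2^(-l_i) ≤ 1 for prefix-free code
Calculating: 2^(-2) + 2^(-2) + 2^(-4) + 2^(-5) + 2^(-5) + 2^(-6) + 2^(-7) + 2^(-7)
= 0.25 + 0.25 + 0.0625 + 0.03125 + 0.03125 + 0.015625 + 0.0078125 + 0.0078125
= 0.6562
Since 0.6562 ≤ 1, prefix-free code exists


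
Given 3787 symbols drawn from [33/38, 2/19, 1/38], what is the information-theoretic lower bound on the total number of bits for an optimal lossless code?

Entropy H = 0.6567 bits/symbol
Minimum bits = H × n = 0.6567 × 3787
= 2487.09 bits


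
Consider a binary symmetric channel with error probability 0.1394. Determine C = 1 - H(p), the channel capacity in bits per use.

For BSC with error probability p:
C = 1 - H(p) where H(p) is binary entropy
H(0.1394) = -0.1394 × log₂(0.1394) - 0.8606 × log₂(0.8606)
H(p) = 0.5827
C = 1 - 0.5827 = 0.4173 bits/use


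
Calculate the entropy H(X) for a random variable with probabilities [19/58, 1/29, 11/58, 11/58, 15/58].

H(X) = -Σ p(x) log₂ p(x)
  -19/58 × log₂(19/58) = 0.5274
  -1/29 × log₂(1/29) = 0.1675
  -11/58 × log₂(11/58) = 0.4549
  -11/58 × log₂(11/58) = 0.4549
  -15/58 × log₂(15/58) = 0.5046
H(X) = 2.1093 bits
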